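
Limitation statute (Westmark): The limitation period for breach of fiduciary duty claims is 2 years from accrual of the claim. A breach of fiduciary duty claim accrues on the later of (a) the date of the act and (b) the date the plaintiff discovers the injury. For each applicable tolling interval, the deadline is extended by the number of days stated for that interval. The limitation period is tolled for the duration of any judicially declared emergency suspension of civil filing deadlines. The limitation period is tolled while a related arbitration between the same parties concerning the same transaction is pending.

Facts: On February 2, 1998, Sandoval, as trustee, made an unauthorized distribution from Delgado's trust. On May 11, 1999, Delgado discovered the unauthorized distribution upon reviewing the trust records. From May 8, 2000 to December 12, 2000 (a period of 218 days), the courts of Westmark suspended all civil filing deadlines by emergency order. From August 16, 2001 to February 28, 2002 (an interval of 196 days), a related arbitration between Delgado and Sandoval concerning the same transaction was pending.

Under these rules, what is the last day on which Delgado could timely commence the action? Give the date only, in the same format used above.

Taking the later of the act (February 2, 1998) and discovery (May 11, 1999), the claim accrued on May 11, 1999.
Adding the 2 years base period to May 11, 1999 gives a deadline of May 11, 2001, before any tolling.
The period was tolled for 218 days by the emergency suspension of filing deadlines (May 8, 2000 to December 12, 2000), pushing the deadline to December 15, 2001.
Because the pending related arbitration ran from August 16, 2001 to February 28, 2002, the deadline is extended by 196 days to June 29, 2002.

June 29, 2002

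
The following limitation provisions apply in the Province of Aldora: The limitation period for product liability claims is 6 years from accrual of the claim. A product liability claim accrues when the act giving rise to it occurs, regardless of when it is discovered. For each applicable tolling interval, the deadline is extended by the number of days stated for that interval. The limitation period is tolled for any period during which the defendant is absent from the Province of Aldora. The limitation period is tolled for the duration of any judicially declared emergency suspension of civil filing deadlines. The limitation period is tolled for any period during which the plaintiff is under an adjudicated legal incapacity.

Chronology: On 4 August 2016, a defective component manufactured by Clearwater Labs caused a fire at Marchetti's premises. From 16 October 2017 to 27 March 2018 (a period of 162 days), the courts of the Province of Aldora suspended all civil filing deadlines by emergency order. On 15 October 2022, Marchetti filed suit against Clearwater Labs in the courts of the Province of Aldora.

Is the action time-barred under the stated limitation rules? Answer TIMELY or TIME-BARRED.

The claim accrued on 4 August 2016, when the wrongful act occurred.
6 years from 4 August 2016 is 4 August 2022.
The period was tolled for 162 days by the emergency suspension of filing deadlines (16 October 2017 to 27 March 2018), pushing the deadline to 13 January 2023.
The 15 October 2022 filing precedes the 13 January 2023 deadline; the claim is timely.

TIMELY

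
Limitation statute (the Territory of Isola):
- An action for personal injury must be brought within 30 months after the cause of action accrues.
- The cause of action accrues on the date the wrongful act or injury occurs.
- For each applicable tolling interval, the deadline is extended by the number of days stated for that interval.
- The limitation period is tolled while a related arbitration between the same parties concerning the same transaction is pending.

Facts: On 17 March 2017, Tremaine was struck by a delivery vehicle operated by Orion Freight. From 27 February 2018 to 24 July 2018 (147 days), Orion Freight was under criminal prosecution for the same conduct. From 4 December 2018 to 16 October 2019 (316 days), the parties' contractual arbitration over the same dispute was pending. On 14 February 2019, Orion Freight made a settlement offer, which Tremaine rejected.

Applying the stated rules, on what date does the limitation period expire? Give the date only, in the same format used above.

29 July 2020

The cause of action accrued on 17 March 2017, the date of the act.
The untolled deadline — 30 months after 17 March 2017 — is 17 September 2019.
The pending related arbitration from 4 December 2018 to 16 October 2019 tolled the period for 316 days, extending the deadline to 29 July 2020.
No stated provision tolls the period for a criminal prosecution, so the interval from 27 February 2018 to 24 July 2018 has no effect on the deadline.
None of the other events listed affects the running of the period under the stated rules.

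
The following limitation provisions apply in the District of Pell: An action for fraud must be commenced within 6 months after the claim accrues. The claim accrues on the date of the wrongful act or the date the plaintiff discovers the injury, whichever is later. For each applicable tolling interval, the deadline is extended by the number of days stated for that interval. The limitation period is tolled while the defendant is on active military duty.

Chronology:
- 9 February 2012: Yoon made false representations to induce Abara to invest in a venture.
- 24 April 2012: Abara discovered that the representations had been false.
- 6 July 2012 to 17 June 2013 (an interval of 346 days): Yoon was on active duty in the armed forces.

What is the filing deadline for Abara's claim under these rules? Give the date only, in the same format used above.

5 October 2013

The claim accrued on 24 April 2012 — the later of the 9 February 2012 act and the 24 April 2012 discovery.
6 months from 24 April 2012 is 24 October 2012.
Because the defendant's active military service ran from 6 July 2012 to 17 June 2013, the deadline is extended by 346 days to 5 October 2013.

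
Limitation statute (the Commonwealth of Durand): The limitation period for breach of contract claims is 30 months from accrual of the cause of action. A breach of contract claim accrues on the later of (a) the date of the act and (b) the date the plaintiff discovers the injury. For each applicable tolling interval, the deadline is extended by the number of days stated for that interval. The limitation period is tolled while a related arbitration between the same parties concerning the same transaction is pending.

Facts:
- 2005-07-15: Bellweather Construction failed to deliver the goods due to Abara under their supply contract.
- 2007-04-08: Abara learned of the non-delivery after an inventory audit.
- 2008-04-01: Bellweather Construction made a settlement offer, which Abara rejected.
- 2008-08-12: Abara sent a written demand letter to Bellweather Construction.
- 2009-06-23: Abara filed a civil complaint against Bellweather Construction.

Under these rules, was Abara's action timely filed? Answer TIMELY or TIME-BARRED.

Because discovery on 2007-04-08 post-dates the 2005-07-15 act, accrual under the later-of rule falls on 2007-04-08.
Adding the 30 months base period to 2007-04-08 gives a deadline of 2009-10-08, before any tolling.
Nothing else in the chronology tolls or restarts the period.
Abara filed on 2009-06-23, before the 2009-10-08 deadline, so the action is timely.

TIMELY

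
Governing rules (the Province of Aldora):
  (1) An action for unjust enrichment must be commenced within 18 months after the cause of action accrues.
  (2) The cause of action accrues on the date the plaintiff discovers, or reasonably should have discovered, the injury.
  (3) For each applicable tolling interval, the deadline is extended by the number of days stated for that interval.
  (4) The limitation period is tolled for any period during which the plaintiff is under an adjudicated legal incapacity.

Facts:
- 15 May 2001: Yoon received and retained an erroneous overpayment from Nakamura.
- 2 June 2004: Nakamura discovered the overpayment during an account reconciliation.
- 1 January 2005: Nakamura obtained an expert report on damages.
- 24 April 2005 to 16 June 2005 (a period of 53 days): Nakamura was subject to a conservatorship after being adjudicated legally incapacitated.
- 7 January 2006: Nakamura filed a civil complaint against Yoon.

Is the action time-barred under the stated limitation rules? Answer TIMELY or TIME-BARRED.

TIMELY

Under the discovery rule, the claim accrued on 2 June 2004, when Nakamura discovered the injury — not on the 15 May 2001 date of the underlying act.
18 months from 2 June 2004 is 2 December 2005.
The plaintiff's legal incapacity from 24 April 2005 to 16 June 2005 tolled the period for 53 days, extending the deadline to 24 January 2006.
Nothing else in the chronology tolls or restarts the period.
Nakamura filed on 7 January 2006, before the 24 January 2006 deadline, so the action is timely.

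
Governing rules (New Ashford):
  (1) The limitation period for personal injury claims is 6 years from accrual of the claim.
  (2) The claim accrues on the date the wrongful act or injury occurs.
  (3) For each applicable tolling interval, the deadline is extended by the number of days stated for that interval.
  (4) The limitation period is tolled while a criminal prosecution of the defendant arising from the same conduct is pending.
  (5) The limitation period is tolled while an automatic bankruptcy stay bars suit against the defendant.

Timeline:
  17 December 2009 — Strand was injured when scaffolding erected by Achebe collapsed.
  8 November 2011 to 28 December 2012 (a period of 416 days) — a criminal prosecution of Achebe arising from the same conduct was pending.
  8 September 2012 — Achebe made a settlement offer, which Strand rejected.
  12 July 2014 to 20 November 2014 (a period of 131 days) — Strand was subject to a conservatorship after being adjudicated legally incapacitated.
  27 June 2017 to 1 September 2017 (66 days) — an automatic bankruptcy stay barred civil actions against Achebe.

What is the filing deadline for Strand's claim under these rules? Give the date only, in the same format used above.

The claim accrued on 17 December 2009, the date of the act.
6 years from 17 December 2009 is 17 December 2015.
The period was tolled for 416 days by the pending criminal prosecution (8 November 2011 to 28 December 2012), pushing the deadline to 5 February 2017.
The automatic bankruptcy stay from 27 June 2017 to 1 September 2017 began after the period had already run on 5 February 2017, so it has no tolling effect.
No stated provision tolls the period for the plaintiff's incapacity, so the interval from 12 July 2014 to 20 November 2014 has no effect on the deadline.
The other events in the timeline have no effect on the limitation period under the stated rules.

5 February 2017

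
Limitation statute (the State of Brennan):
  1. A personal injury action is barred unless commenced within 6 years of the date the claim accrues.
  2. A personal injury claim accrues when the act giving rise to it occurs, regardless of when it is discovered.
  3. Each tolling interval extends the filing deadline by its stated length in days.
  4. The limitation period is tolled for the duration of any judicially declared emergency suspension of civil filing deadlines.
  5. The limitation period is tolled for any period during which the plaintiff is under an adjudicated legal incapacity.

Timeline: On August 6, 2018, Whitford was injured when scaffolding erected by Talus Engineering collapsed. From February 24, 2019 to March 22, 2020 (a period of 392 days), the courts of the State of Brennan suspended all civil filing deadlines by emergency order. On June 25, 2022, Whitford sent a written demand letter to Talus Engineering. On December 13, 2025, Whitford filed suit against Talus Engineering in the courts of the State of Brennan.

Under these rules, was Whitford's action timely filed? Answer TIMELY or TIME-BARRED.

TIME-BARRED

The claim accrued on August 6, 2018, the date of the act.
6 years from August 6, 2018 is August 6, 2024.
The period was tolled for 392 days by the emergency suspension of filing deadlines (February 24, 2019 to March 22, 2020), pushing the deadline to September 2, 2025.
Nothing else in the chronology tolls or restarts the period.
Whitford filed on December 13, 2025, after the September 2, 2025 deadline, so the action is time-barred.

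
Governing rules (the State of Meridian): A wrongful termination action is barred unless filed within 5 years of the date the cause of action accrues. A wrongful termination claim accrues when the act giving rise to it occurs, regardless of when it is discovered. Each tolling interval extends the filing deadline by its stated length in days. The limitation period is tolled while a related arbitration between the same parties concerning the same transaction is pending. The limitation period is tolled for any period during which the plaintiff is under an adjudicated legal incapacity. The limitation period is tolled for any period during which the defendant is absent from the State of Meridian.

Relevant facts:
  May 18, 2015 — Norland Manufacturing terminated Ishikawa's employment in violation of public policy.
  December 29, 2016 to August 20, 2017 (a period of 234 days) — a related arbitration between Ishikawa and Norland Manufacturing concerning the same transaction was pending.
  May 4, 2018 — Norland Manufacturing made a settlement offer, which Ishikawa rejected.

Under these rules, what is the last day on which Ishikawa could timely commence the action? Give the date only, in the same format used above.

January 7, 2021

The cause of action accrued on May 18, 2015, the date of the act.
The untolled deadline — 5 years after May 18, 2015 — is May 18, 2020.
Because the pending related arbitration ran from December 29, 2016 to August 20, 2017, the deadline is extended by 234 days to January 7, 2021.
The other events in the timeline have no effect on the limitation period under the stated rules.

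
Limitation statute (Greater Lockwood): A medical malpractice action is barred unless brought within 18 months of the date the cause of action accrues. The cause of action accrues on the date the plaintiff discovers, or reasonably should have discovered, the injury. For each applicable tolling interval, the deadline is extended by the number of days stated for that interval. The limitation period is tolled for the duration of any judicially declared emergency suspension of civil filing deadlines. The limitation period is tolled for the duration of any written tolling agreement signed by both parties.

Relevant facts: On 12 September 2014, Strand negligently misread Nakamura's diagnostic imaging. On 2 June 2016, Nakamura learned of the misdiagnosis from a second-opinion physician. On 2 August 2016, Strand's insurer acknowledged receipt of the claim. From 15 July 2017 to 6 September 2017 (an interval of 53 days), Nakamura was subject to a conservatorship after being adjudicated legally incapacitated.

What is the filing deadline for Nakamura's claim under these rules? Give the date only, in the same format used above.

The claim did not accrue until Nakamura discovered the injury on 2 June 2016; the 12 September 2014 act date does not start the clock under the stated rule.
Adding the 18 months base period to 2 June 2016 gives a deadline of 2 December 2017, before any tolling.
No stated provision tolls the period for the plaintiff's incapacity, so the interval from 15 July 2017 to 6 September 2017 has no effect on the deadline.
The other events in the timeline have no effect on the limitation period under the stated rules.

2 December 2017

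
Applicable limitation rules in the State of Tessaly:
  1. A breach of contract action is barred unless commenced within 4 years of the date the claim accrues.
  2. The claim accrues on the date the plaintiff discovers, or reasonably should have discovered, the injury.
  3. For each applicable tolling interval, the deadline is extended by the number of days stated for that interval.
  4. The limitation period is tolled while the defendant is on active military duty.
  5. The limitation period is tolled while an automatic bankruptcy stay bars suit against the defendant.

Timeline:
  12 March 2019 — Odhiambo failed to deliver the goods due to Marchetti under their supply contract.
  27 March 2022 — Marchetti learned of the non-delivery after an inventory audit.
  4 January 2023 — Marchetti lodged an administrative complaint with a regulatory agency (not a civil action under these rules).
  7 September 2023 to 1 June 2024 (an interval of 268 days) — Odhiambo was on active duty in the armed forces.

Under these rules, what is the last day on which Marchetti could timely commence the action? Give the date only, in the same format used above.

20 December 2026

Accrual is tied to discovery, so the period began on 27 March 2022 rather than on 12 March 2019 when the act occurred.
4 years from 27 March 2022 is 27 March 2026.
The period was tolled for 268 days by the defendant's active military service (7 September 2023 to 1 June 2024), pushing the deadline to 20 December 2026.
None of the other events listed affects the running of the period under the stated rules.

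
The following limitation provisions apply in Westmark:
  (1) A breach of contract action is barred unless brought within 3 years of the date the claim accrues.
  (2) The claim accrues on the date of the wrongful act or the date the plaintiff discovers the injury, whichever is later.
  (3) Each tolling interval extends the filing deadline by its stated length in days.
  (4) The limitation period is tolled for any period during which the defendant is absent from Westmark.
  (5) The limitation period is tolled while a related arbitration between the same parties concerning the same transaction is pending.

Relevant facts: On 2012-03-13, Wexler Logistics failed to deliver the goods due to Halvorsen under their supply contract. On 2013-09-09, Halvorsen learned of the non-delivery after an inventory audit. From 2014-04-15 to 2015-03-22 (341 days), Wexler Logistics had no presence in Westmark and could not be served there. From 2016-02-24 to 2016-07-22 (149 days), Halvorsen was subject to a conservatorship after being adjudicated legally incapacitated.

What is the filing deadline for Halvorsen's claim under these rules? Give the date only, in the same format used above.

Because discovery on 2013-09-09 post-dates the 2012-03-13 act, accrual under the later-of rule falls on 2013-09-09.
Adding the 3 years base period to 2013-09-09 gives a deadline of 2016-09-09, before any tolling.
The defendant's absence from the jurisdiction from 2014-04-15 to 2015-03-22 tolled the period for 341 days, extending the deadline to 2017-08-16.
Although the plaintiff's incapacity ran from 2016-02-24 to 2016-07-22, the stated rules do not make that a tolling event, so it is disregarded.

2017-08-16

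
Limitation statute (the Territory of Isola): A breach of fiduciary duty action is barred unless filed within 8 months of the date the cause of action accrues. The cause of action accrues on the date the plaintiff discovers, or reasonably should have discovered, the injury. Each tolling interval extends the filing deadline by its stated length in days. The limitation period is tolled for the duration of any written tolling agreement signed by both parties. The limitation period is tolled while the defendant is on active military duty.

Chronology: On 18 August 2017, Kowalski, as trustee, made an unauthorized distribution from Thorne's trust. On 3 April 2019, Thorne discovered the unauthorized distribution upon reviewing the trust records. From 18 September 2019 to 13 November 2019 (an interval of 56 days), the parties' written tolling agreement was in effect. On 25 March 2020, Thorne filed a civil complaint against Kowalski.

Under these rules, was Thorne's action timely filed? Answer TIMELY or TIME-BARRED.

TIME-BARRED

The claim did not accrue until Thorne discovered the injury on 3 April 2019; the 18 August 2017 act date does not start the clock under the stated rule.
8 months from 3 April 2019 is 3 December 2019.
The written tolling agreement from 18 September 2019 to 13 November 2019 tolled the period for 56 days, extending the deadline to 28 January 2020.
The 25 March 2020 filing falls after the 28 January 2020 deadline; the claim is time-barred.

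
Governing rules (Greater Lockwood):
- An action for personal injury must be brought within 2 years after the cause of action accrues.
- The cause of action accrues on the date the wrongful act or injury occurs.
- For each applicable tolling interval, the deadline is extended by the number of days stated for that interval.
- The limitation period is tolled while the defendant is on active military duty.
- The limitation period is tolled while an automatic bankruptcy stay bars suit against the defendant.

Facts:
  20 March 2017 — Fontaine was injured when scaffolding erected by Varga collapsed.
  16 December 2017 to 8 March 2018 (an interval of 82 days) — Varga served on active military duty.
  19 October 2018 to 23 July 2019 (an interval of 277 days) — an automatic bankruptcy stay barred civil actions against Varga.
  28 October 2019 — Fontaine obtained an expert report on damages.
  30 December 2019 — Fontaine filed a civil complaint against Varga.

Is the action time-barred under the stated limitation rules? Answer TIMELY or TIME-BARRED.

The limitation period began to run on 20 March 2017.
2 years from 20 March 2017 is 20 March 2019.
Because the defendant's active military service ran from 16 December 2017 to 8 March 2018, the deadline is extended by 82 days to 10 June 2019.
The period was tolled for 277 days by the automatic bankruptcy stay (19 October 2018 to 23 July 2019), pushing the deadline to 13 March 2020.
Nothing else in the chronology tolls or restarts the period.
Fontaine filed on 30 December 2019, before the 13 March 2020 deadline, so the action is timely.

TIMELY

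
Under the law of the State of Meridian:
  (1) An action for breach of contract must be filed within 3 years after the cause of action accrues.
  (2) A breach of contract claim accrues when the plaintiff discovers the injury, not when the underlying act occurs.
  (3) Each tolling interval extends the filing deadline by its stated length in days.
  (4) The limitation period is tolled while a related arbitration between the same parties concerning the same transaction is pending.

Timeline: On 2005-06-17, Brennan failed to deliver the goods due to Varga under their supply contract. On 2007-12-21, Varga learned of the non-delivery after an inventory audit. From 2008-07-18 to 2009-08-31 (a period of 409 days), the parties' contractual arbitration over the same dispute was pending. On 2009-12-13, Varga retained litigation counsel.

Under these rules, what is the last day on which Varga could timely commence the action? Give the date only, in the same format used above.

Accrual is tied to discovery, so the period began on 2007-12-21 rather than on 2005-06-17 when the act occurred.
The untolled deadline — 3 years after 2007-12-21 — is 2010-12-21.
The period was tolled for 409 days by the pending related arbitration (2008-07-18 to 2009-08-31), pushing the deadline to 2012-02-03.
None of the other events listed affects the running of the period under the stated rules.

2012-02-03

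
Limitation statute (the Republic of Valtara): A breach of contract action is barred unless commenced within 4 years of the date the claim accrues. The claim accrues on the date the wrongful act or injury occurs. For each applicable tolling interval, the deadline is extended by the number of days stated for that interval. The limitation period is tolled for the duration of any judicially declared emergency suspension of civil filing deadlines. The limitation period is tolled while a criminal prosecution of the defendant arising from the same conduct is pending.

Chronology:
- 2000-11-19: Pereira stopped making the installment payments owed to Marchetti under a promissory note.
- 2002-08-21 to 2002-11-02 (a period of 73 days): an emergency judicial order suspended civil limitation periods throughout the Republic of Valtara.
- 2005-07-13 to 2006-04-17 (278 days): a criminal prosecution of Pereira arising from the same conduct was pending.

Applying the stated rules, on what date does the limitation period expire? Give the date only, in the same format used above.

The claim accrued on 2000-11-19, the date of the act.
4 years from 2000-11-19 is 2004-11-19.
The emergency suspension of filing deadlines from 2002-08-21 to 2002-11-02 tolled the period for 73 days, extending the deadline to 2005-01-31.
The pending criminal prosecution from 2005-07-13 to 2006-04-17 began after the period had already run on 2005-01-31, so it has no tolling effect.

2005-01-31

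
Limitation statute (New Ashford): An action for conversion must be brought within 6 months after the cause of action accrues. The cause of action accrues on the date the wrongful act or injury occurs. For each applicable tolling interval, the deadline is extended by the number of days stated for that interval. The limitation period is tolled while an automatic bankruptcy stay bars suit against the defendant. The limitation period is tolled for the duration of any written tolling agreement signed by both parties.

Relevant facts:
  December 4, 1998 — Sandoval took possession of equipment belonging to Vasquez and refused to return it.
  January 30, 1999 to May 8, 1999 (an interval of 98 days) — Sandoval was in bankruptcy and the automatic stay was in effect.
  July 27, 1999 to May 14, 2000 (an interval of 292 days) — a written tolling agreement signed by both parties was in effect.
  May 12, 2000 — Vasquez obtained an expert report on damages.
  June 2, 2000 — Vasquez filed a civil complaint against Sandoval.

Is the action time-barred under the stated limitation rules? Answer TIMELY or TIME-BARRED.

The cause of action accrued on December 4, 1998, the date of the act.
6 months from December 4, 1998 is June 4, 1999.
The period was tolled for 98 days by the automatic bankruptcy stay (January 30, 1999 to May 8, 1999), pushing the deadline to September 10, 1999.
The written tolling agreement from July 27, 1999 to May 14, 2000 tolled the period for 292 days, extending the deadline to June 28, 2000.
The other events in the timeline have no effect on the limitation period under the stated rules.
The June 2, 2000 filing precedes the June 28, 2000 deadline; the claim is timely.

TIMELY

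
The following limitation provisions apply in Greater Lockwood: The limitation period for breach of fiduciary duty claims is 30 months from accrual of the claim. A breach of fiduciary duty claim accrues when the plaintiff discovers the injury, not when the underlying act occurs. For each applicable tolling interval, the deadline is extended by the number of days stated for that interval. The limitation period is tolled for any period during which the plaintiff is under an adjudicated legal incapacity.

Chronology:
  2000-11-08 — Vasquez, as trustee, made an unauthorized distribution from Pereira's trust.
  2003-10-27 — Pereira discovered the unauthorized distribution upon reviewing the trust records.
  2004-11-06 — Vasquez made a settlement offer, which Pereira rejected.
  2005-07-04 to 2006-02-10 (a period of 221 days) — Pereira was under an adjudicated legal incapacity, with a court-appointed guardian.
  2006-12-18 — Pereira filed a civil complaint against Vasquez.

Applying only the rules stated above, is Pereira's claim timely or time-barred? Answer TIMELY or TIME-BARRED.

The claim did not accrue until Pereira discovered the injury on 2003-10-27; the 2000-11-08 act date does not start the clock under the stated rule.
The untolled deadline — 30 months after 2003-10-27 — is 2006-04-27.
The plaintiff's legal incapacity from 2005-07-04 to 2006-02-10 tolled the period for 221 days, extending the deadline to 2006-12-04.
None of the other events listed affects the running of the period under the stated rules.
The 2006-12-18 filing falls after the 2006-12-04 deadline; the claim is time-barred.

TIME-BARRED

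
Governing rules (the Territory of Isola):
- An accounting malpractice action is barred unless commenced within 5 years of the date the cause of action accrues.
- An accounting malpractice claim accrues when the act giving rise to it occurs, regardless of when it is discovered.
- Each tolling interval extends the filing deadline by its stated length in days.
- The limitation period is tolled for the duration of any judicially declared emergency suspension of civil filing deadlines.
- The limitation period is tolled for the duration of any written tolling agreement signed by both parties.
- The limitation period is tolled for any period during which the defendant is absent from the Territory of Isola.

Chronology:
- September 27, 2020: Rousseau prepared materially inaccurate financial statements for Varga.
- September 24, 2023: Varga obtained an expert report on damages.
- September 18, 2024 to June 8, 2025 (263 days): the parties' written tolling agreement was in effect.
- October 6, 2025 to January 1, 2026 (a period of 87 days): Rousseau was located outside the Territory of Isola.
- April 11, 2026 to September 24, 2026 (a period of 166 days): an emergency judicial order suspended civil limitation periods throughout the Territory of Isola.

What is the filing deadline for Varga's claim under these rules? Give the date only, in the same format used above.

The claim accrued on September 27, 2020, when the wrongful act occurred.
The untolled deadline — 5 years after September 27, 2020 — is September 27, 2025.
The written tolling agreement from September 18, 2024 to June 8, 2025 tolled the period for 263 days, extending the deadline to June 17, 2026.
The period was tolled for 87 days by the defendant's absence from the jurisdiction (October 6, 2025 to January 1, 2026), pushing the deadline to September 12, 2026.
Because the emergency suspension of filing deadlines ran from April 11, 2026 to September 24, 2026, the deadline is extended by 166 days to February 25, 2027.
None of the other events listed affects the running of the period under the stated rules.

February 25, 2027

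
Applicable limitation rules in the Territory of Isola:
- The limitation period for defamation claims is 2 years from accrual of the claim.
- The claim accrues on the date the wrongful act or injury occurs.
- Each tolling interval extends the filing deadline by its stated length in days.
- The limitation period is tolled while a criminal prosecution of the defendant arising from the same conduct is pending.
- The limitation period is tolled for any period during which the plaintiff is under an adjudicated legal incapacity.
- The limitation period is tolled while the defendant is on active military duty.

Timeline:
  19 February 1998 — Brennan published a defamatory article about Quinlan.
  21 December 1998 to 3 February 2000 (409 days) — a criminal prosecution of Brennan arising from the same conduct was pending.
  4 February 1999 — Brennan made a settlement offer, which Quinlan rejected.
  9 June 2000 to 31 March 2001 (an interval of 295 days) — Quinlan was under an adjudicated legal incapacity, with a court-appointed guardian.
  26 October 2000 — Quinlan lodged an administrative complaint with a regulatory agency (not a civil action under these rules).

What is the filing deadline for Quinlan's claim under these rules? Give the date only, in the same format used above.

23 January 2002

The limitation period began to run on 19 February 1998.
2 years from 19 February 1998 is 19 February 2000.
The pending criminal prosecution from 21 December 1998 to 3 February 2000 tolled the period for 409 days, extending the deadline to 3 April 2001.
Because the plaintiff's legal incapacity ran from 9 June 2000 to 31 March 2001, the deadline is extended by 295 days to 23 January 2002.
The other events in the timeline have no effect on the limitation period under the stated rules.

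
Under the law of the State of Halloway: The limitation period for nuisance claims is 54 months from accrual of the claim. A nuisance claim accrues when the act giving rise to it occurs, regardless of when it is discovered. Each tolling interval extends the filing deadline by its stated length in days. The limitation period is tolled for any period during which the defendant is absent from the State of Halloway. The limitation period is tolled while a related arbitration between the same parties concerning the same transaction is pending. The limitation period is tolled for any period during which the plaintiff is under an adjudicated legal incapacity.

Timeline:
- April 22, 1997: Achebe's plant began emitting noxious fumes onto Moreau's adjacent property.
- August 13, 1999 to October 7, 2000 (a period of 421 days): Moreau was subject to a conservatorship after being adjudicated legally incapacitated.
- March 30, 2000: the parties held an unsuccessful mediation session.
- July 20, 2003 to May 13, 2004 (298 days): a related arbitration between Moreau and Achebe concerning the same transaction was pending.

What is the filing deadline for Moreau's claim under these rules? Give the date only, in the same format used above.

The limitation period began to run on April 22, 1997.
54 months from April 22, 1997 is October 22, 2001.
The period was tolled for 421 days by the plaintiff's legal incapacity (August 13, 1999 to October 7, 2000), pushing the deadline to December 17, 2002.
By the time the pending related arbitration began on July 20, 2003, the limitation period had already expired on December 17, 2002; that interval cannot revive it.
None of the other events listed affects the running of the period under the stated rules.

December 17, 2002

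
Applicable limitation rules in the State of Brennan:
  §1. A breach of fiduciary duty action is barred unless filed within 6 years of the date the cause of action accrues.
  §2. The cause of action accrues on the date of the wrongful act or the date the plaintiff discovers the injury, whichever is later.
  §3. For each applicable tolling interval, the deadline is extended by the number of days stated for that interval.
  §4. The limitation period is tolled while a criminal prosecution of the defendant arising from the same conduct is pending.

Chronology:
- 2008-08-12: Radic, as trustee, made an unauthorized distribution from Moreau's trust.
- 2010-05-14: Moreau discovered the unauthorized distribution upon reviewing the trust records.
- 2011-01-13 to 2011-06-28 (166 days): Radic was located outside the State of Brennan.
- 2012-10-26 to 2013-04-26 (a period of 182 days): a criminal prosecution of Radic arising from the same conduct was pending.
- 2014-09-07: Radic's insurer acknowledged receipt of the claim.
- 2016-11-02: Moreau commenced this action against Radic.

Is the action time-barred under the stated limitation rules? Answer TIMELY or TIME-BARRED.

TIMELY

Because discovery on 2010-05-14 post-dates the 2008-08-12 act, accrual under the later-of rule falls on 2010-05-14.
Adding the 6 years base period to 2010-05-14 gives a deadline of 2016-05-14, before any tolling.
The period was tolled for 182 days by the pending criminal prosecution (2012-10-26 to 2013-04-26), pushing the deadline to 2016-11-12.
Although the defendant's absence ran from 2011-01-13 to 2011-06-28, the stated rules do not make that a tolling event, so it is disregarded.
The other events in the timeline have no effect on the limitation period under the stated rules.
Moreau filed on 2016-11-02, before the 2016-11-12 deadline, so the action is timely.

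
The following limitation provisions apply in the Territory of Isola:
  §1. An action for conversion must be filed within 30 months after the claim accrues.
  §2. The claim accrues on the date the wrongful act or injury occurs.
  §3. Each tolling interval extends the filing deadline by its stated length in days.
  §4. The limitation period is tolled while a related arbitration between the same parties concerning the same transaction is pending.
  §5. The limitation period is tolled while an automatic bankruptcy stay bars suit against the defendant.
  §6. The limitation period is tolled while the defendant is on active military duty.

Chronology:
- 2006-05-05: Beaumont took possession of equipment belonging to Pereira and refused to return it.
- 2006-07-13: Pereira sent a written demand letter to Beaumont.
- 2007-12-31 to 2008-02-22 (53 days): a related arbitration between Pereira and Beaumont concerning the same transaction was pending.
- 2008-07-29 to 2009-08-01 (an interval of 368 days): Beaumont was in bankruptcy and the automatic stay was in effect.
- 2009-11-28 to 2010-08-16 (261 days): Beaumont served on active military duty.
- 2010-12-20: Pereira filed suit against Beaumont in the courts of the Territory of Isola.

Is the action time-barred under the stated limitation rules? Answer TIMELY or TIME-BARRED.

TIME-BARRED

The claim accrued on 2006-05-05, the date of the act.
The untolled deadline — 30 months after 2006-05-05 — is 2008-11-05.
The period was tolled for 53 days by the pending related arbitration (2007-12-31 to 2008-02-22), pushing the deadline to 2008-12-28.
The period was tolled for 368 days by the automatic bankruptcy stay (2008-07-29 to 2009-08-01), pushing the deadline to 2009-12-31.
The defendant's active military service from 2009-11-28 to 2010-08-16 tolled the period for 261 days, extending the deadline to 2010-09-18.
The other events in the timeline have no effect on the limitation period under the stated rules.
Filing on 2010-12-20 missed the 2010-09-18 deadline — the action is time-barred.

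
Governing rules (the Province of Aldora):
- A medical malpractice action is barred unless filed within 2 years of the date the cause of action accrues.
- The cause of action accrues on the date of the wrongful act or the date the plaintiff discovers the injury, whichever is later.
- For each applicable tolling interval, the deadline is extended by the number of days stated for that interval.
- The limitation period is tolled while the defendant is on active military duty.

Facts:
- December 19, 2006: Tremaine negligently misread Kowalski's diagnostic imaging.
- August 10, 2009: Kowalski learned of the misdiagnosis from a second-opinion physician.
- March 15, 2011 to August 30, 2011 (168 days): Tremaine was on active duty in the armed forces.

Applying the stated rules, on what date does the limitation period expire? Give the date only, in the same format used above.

Because discovery on August 10, 2009 post-dates the December 19, 2006 act, accrual under the later-of rule falls on August 10, 2009.
Adding the 2 years base period to August 10, 2009 gives a deadline of August 10, 2011, before any tolling.
The period was tolled for 168 days by the defendant's active military service (March 15, 2011 to August 30, 2011), pushing the deadline to January 25, 2012.

January 25, 2012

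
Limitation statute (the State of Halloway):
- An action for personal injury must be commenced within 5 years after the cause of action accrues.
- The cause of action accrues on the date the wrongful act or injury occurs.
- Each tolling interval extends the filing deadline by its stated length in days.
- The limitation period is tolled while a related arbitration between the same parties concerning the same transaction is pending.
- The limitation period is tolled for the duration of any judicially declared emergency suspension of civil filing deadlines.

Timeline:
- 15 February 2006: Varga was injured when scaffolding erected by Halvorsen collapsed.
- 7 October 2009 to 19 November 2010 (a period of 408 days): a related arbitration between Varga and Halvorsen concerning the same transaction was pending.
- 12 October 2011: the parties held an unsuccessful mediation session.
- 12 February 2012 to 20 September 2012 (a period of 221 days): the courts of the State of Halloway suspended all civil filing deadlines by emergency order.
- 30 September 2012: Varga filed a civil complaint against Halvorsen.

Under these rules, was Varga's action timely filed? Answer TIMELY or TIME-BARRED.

TIMELY

The limitation period began to run on 15 February 2006.
The untolled deadline — 5 years after 15 February 2006 — is 15 February 2011.
Because the pending related arbitration ran from 7 October 2009 to 19 November 2010, the deadline is extended by 408 days to 29 March 2012.
Because the emergency suspension of filing deadlines ran from 12 February 2012 to 20 September 2012, the deadline is extended by 221 days to 5 November 2012.
None of the other events listed affects the running of the period under the stated rules.
The 30 September 2012 filing precedes the 5 November 2012 deadline; the claim is timely.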